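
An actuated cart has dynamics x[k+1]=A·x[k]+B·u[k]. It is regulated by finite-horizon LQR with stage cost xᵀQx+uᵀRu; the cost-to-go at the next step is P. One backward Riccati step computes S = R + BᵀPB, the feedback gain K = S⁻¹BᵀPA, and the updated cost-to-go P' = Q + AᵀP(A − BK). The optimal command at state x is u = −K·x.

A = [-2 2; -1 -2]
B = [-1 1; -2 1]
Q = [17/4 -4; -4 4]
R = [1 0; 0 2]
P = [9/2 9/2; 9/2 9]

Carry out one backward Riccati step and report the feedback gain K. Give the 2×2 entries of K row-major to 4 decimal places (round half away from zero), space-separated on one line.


0.4869 0.7233 -0.5703 0.6955

BᵀP = [-13.5000 -22.5000; 9.0000 13.5000]
S = R + BᵀPB = [1 0; 0 2] + [58.5000 -36.0000; -36.0000 22.5000] = [59.5000 -36.0000; -36.0000 24.5000]
BᵀPA = [49.5000 18.0000; -31.5000 -9.0000]
K = S⁻¹·BᵀPA = [0.4869 0.7233; -0.5703 0.6955]
A−BK = [-0.9428 2.0278; 0.5440 -1.2488]
AᵀP(A−BK) = [2.9351 -4.8964; -4.8964 11.2396]
P' = Q + AᵀP(A−BK) = [7.1851 -8.8964; -8.8964 15.2396]
tr(P') = 22.4247


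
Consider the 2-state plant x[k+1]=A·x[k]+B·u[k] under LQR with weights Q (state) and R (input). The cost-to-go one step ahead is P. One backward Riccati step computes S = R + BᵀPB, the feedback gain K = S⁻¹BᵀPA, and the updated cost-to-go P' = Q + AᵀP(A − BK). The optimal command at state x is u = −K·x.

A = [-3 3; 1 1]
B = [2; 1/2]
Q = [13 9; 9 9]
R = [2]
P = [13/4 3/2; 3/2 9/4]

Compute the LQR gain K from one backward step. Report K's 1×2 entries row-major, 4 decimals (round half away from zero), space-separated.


-0.9495 1.3939

BᵀP = [7.2500 4.1250]
S = R + BᵀPB = [2] + [16.5625] = [18.5625]
BᵀPA = [-17.6250 25.8750]
K = S⁻¹·BᵀPA = [-0.9495 1.3939]
A−BK = [-1.1010 0.2121; 1.4747 0.3030]
AᵀP(A−BK) = [5.7652 -2.4318; -2.4318 4.4318]
P' = Q + AᵀP(A−BK) = [18.7652 6.5682; 6.5682 13.4318]
tr(P') = 32.1970


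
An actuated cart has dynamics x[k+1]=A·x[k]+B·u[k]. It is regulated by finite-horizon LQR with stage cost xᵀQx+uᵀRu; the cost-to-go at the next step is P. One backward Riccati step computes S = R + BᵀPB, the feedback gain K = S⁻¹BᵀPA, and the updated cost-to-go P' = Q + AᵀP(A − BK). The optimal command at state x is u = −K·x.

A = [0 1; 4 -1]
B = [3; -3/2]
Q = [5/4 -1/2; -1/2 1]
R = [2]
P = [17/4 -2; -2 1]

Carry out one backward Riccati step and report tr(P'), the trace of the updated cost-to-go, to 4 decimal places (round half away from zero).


BᵀP = [15.7500 -7.5000]
S = R + BᵀPB = [2] + [58.5000] = [60.5000]
BᵀPA = [-30.0000 23.2500]
K = S⁻¹·BᵀPA = [-0.4959 0.3843]
A−BK = [1.4876 -0.1529; 3.2562 -0.4236]
AᵀP(A−BK) = [1.1240 -0.4711; -0.4711 0.3151]
P' = Q + AᵀP(A−BK) = [2.3740 -0.9711; -0.9711 1.3151]
tr(P') = 3.6890

3.6890


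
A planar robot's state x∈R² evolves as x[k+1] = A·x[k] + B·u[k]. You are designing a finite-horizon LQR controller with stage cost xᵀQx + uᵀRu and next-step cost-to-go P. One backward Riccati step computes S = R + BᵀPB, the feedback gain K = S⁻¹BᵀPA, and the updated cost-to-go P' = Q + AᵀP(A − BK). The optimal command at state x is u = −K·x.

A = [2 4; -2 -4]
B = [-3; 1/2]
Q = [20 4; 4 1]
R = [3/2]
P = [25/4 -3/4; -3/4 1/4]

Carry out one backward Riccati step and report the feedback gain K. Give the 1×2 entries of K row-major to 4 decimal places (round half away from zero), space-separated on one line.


BᵀP = [-19.1250 2.3750]
S = R + BᵀPB = [3/2] + [58.5625] = [60.0625]
BᵀPA = [-43.0000 -86.0000]
K = S⁻¹·BᵀPA = [-0.7159 -1.4318]
A−BK = [-0.1478 -0.2955; -1.6420 -3.2841]
AᵀP(A−BK) = [1.2154 2.4308; 2.4308 4.8616]
P' = Q + AᵀP(A−BK) = [21.2154 6.4308; 6.4308 5.8616]
tr(P') = 27.0770

-0.7159 -1.4318


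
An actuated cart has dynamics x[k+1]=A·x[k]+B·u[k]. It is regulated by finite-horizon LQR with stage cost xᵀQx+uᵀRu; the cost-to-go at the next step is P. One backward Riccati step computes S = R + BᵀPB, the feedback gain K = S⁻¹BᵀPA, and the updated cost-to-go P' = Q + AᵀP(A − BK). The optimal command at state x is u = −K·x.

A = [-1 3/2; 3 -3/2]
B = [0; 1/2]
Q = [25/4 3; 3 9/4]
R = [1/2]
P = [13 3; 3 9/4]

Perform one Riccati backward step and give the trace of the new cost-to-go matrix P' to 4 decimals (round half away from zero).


BᵀP = [1.5000 1.1250]
S = R + BᵀPB = [1/2] + [0.5625] = [1.0625]
BᵀPA = [1.8750 0.5625]
K = S⁻¹·BᵀPA = [1.7647 0.5294]
A−BK = [-1.0000 1.5000; 2.1176 -1.7647]
AᵀP(A−BK) = [11.9412 -12.6176; -12.6176 20.5147]
P' = Q + AᵀP(A−BK) = [18.1912 -9.6176; -9.6176 22.7647]
tr(P') = 40.9559

40.9559


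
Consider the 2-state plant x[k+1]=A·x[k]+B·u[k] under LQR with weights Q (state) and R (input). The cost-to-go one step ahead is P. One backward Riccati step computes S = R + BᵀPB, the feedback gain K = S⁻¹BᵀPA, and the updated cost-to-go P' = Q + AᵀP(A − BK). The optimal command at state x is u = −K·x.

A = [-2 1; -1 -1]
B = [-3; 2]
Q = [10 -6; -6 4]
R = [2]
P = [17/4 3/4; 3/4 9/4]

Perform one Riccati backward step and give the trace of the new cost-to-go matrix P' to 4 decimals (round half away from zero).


26.5342

BᵀP = [-11.2500 2.2500]
S = R + BᵀPB = [2] + [38.2500] = [40.2500]
BᵀPA = [20.2500 -13.5000]
K = S⁻¹·BᵀPA = [0.5031 -0.3354]
A−BK = [-0.4907 -0.0062; -2.0062 -0.3292]
AᵀP(A−BK) = [12.0621 1.2919; 1.2919 0.4720]
P' = Q + AᵀP(A−BK) = [22.0621 -4.7081; -4.7081 4.4720]
tr(P') = 26.5342


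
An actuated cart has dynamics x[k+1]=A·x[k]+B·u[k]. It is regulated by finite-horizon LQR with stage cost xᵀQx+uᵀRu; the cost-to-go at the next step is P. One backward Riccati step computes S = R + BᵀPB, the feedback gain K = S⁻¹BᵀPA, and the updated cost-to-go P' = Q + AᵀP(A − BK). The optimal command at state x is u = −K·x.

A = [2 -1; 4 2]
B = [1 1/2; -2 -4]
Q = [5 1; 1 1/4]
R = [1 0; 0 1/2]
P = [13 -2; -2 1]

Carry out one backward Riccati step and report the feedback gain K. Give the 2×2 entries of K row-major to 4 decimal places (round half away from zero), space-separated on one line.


2.3010 -0.7711 -1.7072 -0.2021

BᵀP = [17.0000 -4.0000; 14.5000 -5.0000]
S = R + BᵀPB = [1 0; 0 1/2] + [25.0000 24.5000; 24.5000 27.2500] = [26.0000 24.5000; 24.5000 27.7500]
BᵀPA = [18.0000 -25.0000; 9.0000 -24.5000]
K = S⁻¹·BᵀPA = [2.3010 -0.7711; -1.7072 -0.2021]
A−BK = [0.5526 -0.1278; 1.7732 -0.3505]
AᵀP(A−BK) = [9.9464 -2.3010; -2.3010 0.7711]
P' = Q + AᵀP(A−BK) = [14.9464 -1.3010; -1.3010 1.0211]
tr(P') = 15.9675


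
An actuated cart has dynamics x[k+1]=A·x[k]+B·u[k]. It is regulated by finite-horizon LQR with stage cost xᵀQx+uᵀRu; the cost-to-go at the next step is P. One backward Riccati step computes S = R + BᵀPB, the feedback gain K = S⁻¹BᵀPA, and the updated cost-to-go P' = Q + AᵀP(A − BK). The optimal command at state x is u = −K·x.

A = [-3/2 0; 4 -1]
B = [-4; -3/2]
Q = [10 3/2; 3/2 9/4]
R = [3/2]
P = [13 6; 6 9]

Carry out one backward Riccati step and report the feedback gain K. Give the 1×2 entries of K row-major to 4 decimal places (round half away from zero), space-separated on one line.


-0.1939 0.1243

BᵀP = [-61.0000 -37.5000]
S = R + BᵀPB = [3/2] + [300.2500] = [301.7500]
BᵀPA = [-58.5000 37.5000]
K = S⁻¹·BᵀPA = [-0.1939 0.1243]
A−BK = [-2.2755 0.4971; 3.7092 -0.8136]
AᵀP(A−BK) = [89.9087 -19.7299; -19.7299 4.3397]
P' = Q + AᵀP(A−BK) = [99.9087 -18.2299; -18.2299 6.5897]
tr(P') = 106.4983


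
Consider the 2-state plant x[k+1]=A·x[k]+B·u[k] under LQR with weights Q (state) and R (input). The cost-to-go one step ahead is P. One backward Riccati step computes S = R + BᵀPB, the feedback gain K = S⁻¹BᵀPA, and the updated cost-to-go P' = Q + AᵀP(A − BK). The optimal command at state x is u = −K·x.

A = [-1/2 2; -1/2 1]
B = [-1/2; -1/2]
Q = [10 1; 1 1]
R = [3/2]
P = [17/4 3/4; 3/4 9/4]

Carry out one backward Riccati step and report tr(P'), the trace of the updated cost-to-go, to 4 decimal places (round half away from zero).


22.0357

BᵀP = [-2.5000 -1.5000]
S = R + BᵀPB = [3/2] + [2.0000] = [3.5000]
BᵀPA = [2.0000 -6.5000]
K = S⁻¹·BᵀPA = [0.5714 -1.8571]
A−BK = [-0.2143 1.0714; -0.2143 0.0714]
AᵀP(A−BK) = [0.8571 -2.7857; -2.7857 10.1786]
P' = Q + AᵀP(A−BK) = [10.8571 -1.7857; -1.7857 11.1786]
tr(P') = 22.0357


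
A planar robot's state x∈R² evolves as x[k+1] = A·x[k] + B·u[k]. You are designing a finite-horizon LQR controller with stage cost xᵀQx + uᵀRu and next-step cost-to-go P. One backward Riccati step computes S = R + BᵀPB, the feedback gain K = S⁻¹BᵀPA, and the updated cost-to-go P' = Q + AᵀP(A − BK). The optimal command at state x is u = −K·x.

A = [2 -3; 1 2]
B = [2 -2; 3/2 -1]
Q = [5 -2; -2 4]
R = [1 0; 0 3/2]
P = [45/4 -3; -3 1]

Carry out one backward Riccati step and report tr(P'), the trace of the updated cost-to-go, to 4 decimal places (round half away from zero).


16.5999

BᵀP = [18.0000 -4.5000; -19.5000 5.0000]
S = R + BᵀPB = [1 0; 0 3/2] + [29.2500 -31.5000; -31.5000 34.0000] = [30.2500 -31.5000; -31.5000 35.5000]
BᵀPA = [31.5000 -63.0000; -34.0000 68.5000]
K = S⁻¹·BᵀPA = [0.5789 -0.9648; -0.4441 1.0735]
A−BK = [-0.0459 1.0766; -0.3124 4.5207]
AᵀP(A−BK) = [0.6662 -1.6103; -1.6103 6.9338]
P' = Q + AᵀP(A−BK) = [5.6662 -3.6103; -3.6103 10.9338]
tr(P') = 16.5999


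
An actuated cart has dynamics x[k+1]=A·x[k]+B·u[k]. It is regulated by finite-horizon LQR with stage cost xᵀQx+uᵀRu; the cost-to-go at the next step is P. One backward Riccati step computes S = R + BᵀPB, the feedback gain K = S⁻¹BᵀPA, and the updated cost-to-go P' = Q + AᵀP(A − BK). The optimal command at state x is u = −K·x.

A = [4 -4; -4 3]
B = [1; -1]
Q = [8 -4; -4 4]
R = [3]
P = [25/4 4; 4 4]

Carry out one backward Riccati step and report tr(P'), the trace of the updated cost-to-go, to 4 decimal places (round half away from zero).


BᵀP = [2.2500 0.0000]
S = R + BᵀPB = [3] + [2.2500] = [5.2500]
BᵀPA = [9.0000 -9.0000]
K = S⁻¹·BᵀPA = [1.7143 -1.7143]
A−BK = [2.2857 -2.2857; -2.2857 1.2857]
AᵀP(A−BK) = [20.5714 -20.5714; -20.5714 24.5714]
P' = Q + AᵀP(A−BK) = [28.5714 -24.5714; -24.5714 28.5714]
tr(P') = 57.1429

57.1429


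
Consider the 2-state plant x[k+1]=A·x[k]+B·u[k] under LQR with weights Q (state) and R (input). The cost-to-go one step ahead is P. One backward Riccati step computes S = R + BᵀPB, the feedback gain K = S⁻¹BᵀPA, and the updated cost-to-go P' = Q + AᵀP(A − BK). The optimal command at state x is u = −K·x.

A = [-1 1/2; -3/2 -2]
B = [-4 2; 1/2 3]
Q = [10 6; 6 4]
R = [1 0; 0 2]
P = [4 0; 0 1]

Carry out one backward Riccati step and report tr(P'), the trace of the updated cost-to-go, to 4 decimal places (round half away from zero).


15.1569

BᵀP = [-16.0000 0.5000; 8.0000 3.0000]
S = R + BᵀPB = [1 0; 0 2] + [64.2500 -30.5000; -30.5000 25.0000] = [65.2500 -30.5000; -30.5000 27.0000]
BᵀPA = [15.2500 -9.0000; -12.5000 -2.0000]
K = S⁻¹·BᵀPA = [0.0367 -0.3656; -0.4215 -0.4871]
A−BK = [-0.0102 0.0117; -0.2538 -0.3560]
AᵀP(A−BK) = [0.4215 0.4871; 0.4871 0.7354]
P' = Q + AᵀP(A−BK) = [10.4215 6.4871; 6.4871 4.7354]
tr(P') = 15.1569


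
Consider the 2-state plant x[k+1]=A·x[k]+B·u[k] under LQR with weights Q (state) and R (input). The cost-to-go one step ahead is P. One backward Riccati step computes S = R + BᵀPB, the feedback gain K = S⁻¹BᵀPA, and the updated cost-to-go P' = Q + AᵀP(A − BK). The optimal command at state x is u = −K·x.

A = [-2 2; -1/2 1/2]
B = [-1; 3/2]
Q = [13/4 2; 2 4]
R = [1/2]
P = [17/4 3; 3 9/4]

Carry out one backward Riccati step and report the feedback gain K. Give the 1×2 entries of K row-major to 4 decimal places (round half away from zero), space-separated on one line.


BᵀP = [0.2500 0.3750]
S = R + BᵀPB = [1/2] + [0.3125] = [0.8125]
BᵀPA = [-0.6875 0.6875]
K = S⁻¹·BᵀPA = [-0.8462 0.8462]
A−BK = [-2.8462 2.8462; 0.7692 -0.7692]
AᵀP(A−BK) = [22.9808 -22.9808; -22.9808 22.9808]
P' = Q + AᵀP(A−BK) = [26.2308 -20.9808; -20.9808 26.9808]
tr(P') = 53.2115

-0.8462 0.8462


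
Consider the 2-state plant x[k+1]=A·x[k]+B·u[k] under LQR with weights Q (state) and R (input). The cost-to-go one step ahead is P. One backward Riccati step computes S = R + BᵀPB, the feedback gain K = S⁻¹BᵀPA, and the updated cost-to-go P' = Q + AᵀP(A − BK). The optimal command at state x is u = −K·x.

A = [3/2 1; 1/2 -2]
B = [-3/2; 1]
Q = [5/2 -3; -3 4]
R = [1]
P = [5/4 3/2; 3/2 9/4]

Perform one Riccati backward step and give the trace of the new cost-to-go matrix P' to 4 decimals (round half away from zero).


BᵀP = [-0.3750 0.0000]
S = R + BᵀPB = [1] + [0.5625] = [1.5625]
BᵀPA = [-0.5625 -0.3750]
K = S⁻¹·BᵀPA = [-0.3600 -0.2400]
A−BK = [0.9600 0.6400; 0.8600 -1.7600]
AᵀP(A−BK) = [5.4225 -4.2600; -4.2600 4.1600]
P' = Q + AᵀP(A−BK) = [7.9225 -7.2600; -7.2600 8.1600]
tr(P') = 16.0825

16.0825


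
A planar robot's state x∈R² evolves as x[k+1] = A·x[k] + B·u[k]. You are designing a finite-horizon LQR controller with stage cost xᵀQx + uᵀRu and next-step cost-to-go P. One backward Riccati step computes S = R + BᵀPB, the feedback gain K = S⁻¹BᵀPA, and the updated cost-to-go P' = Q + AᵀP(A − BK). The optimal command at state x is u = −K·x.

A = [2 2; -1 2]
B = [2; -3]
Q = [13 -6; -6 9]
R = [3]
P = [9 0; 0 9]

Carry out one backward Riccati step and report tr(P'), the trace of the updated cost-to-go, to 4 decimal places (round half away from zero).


103.2250

BᵀP = [18.0000 -27.0000]
S = R + BᵀPB = [3] + [117.0000] = [120.0000]
BᵀPA = [63.0000 -18.0000]
K = S⁻¹·BᵀPA = [0.5250 -0.1500]
A−BK = [0.9500 2.3000; 0.5750 1.5500]
AᵀP(A−BK) = [11.9250 27.4500; 27.4500 69.3000]
P' = Q + AᵀP(A−BK) = [24.9250 21.4500; 21.4500 78.3000]
tr(P') = 103.2250


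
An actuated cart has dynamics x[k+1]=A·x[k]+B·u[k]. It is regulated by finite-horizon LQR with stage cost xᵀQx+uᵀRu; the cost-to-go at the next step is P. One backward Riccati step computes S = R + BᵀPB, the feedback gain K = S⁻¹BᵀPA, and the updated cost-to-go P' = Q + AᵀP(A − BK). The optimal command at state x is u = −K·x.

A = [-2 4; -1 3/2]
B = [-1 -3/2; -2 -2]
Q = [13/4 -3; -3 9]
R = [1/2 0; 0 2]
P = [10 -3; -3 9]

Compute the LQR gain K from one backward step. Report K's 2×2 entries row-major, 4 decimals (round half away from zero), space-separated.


BᵀP = [-4.0000 -15.0000; -9.0000 -13.5000]
S = R + BᵀPB = [1/2 0; 0 2] + [34.0000 36.0000; 36.0000 40.5000] = [34.5000 36.0000; 36.0000 42.5000]
BᵀPA = [23.0000 -38.5000; 31.5000 -56.2500]
K = S⁻¹·BᵀPA = [-0.9192 2.2834; 1.5198 -3.2577]
A−BK = [-0.6395 1.3968; 0.2012 -0.4486]
AᵀP(A−BK) = [10.2680 -22.4005; -22.4005 48.9150]
P' = Q + AᵀP(A−BK) = [13.5180 -25.4005; -25.4005 57.9150]
tr(P') = 71.4330

-0.9192 2.2834 1.5198 -3.2577


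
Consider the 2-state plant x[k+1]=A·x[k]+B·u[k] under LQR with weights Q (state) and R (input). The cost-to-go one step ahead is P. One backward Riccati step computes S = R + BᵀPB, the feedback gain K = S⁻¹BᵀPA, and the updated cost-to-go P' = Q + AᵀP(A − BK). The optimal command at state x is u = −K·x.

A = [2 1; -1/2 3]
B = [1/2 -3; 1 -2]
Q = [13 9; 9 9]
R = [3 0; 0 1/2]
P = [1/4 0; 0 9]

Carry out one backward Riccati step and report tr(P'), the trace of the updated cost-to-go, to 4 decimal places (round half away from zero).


27.1445

BᵀP = [0.1250 9.0000; -0.7500 -18.0000]
S = R + BᵀPB = [3 0; 0 1/2] + [9.0625 -18.3750; -18.3750 38.2500] = [12.0625 -18.3750; -18.3750 38.7500]
BᵀPA = [-4.2500 27.1250; 7.5000 -54.7500]
K = S⁻¹·BᵀPA = [-0.2071 0.3472; 0.0954 -1.2483]
A−BK = [2.3896 -2.9184; -0.1022 0.1563]
AᵀP(A−BK) = [1.6548 -2.1624; -2.1624 3.4898]
P' = Q + AᵀP(A−BK) = [14.6548 6.8376; 6.8376 12.4898]
tr(P') = 27.1445


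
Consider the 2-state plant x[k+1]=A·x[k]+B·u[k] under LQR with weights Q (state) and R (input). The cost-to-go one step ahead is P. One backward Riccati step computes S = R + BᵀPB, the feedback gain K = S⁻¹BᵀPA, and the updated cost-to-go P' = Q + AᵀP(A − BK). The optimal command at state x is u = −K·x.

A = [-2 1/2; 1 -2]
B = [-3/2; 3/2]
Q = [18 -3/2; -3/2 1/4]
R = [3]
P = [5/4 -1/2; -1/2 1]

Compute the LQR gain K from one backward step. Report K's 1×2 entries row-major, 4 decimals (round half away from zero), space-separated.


BᵀP = [-2.6250 2.2500]
S = R + BᵀPB = [3] + [7.3125] = [10.3125]
BᵀPA = [7.5000 -5.8125]
K = S⁻¹·BᵀPA = [0.7273 -0.5636]
A−BK = [-0.9091 -0.3455; -0.0909 -1.1545]
AᵀP(A−BK) = [2.5455 -1.2727; -1.2727 2.0364]
P' = Q + AᵀP(A−BK) = [20.5455 -2.7727; -2.7727 2.2864]
tr(P') = 22.8318

0.7273 -0.5636


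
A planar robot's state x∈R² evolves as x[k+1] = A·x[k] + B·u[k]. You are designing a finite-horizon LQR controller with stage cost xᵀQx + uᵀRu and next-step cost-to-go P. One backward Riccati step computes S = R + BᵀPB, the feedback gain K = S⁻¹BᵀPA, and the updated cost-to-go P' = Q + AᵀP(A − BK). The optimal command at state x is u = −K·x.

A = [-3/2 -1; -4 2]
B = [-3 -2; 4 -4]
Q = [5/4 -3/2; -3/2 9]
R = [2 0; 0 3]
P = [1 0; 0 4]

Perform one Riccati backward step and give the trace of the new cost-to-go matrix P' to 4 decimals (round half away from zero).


12.7893

BᵀP = [-3.0000 16.0000; -2.0000 -16.0000]
S = R + BᵀPB = [2 0; 0 3] + [73.0000 -58.0000; -58.0000 68.0000] = [75.0000 -58.0000; -58.0000 71.0000]
BᵀPA = [-59.5000 35.0000; 67.0000 -30.0000]
K = S⁻¹·BᵀPA = [-0.1726 0.3799; 0.8027 -0.1122]
A−BK = [-0.4125 -0.0847; -0.0989 0.0316]
AᵀP(A−BK) = [2.2017 -0.3789; -0.3789 0.3376]
P' = Q + AᵀP(A−BK) = [3.4517 -1.8789; -1.8789 9.3376]
tr(P') = 12.7893


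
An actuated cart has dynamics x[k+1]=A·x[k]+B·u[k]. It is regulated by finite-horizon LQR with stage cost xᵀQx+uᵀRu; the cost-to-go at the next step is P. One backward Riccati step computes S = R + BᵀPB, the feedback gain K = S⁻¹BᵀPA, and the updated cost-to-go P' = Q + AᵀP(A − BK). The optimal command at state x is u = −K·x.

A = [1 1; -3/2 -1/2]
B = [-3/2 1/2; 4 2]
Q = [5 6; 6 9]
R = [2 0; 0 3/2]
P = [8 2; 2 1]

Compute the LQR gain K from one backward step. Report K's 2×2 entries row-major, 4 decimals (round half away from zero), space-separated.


-0.4583 -0.3750 0.3043 0.5652

BᵀP = [-4.0000 1.0000; 8.0000 3.0000]
S = R + BᵀPB = [2 0; 0 3/2] + [10.0000 0.0000; 0.0000 10.0000] = [12.0000 0.0000; 0.0000 11.5000]
BᵀPA = [-5.5000 -4.5000; 3.5000 6.5000]
K = S⁻¹·BᵀPA = [-0.4583 -0.3750; 0.3043 0.5652]
A−BK = [0.1603 0.1549; -0.2754 -0.1304]
AᵀP(A−BK) = [0.6639 0.7092; 0.7092 0.8886]
P' = Q + AᵀP(A−BK) = [5.6639 6.7092; 6.7092 9.8886]
tr(P') = 15.5525


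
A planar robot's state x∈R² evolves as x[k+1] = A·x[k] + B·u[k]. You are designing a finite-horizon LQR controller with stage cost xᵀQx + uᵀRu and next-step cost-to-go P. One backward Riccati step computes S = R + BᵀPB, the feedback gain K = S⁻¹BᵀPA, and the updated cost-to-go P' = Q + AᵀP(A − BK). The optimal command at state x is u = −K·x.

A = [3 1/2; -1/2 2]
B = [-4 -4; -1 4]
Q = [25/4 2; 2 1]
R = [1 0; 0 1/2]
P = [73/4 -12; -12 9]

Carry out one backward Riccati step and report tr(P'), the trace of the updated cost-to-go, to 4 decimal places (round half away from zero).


7.8022

BᵀP = [-61.0000 39.0000; -121.0000 84.0000]
S = R + BᵀPB = [1 0; 0 1/2] + [205.0000 400.0000; 400.0000 820.0000] = [206.0000 400.0000; 400.0000 820.5000]
BᵀPA = [-202.5000 47.5000; -405.0000 107.5000]
K = S⁻¹·BᵀPA = [-0.4601 -0.4462; -0.2693 0.3486]
A−BK = [0.0825 0.1093; 0.1172 0.1596]
AᵀP(A−BK) = [0.2637 0.1795; 0.1795 0.2885]
P' = Q + AᵀP(A−BK) = [6.5137 2.1795; 2.1795 1.2885]
tr(P') = 7.8022


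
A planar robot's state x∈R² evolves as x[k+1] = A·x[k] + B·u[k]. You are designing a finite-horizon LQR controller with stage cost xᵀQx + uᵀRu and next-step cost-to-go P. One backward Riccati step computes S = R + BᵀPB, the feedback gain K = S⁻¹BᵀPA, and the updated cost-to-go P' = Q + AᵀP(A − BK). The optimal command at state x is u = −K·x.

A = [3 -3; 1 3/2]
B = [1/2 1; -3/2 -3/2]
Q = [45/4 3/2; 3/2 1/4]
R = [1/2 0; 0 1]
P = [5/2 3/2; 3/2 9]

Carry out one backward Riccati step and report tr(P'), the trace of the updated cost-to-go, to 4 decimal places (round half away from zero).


BᵀP = [-1.0000 -12.7500; 0.2500 -12.0000]
S = R + BᵀPB = [1/2 0; 0 1] + [18.6250 18.1250; 18.1250 18.2500] = [19.1250 18.1250; 18.1250 19.2500]
BᵀPA = [-15.7500 -16.1250; -11.2500 -18.7500]
K = S⁻¹·BᵀPA = [-2.5045 0.7426; 1.7737 -1.6732]
A−BK = [2.4785 -1.6981; -0.0962 0.1041]
AᵀP(A−BK) = [21.0083 -13.8778; -13.8778 9.8514]
P' = Q + AᵀP(A−BK) = [32.2583 -12.3778; -12.3778 10.1014]
tr(P') = 42.3597

42.3597


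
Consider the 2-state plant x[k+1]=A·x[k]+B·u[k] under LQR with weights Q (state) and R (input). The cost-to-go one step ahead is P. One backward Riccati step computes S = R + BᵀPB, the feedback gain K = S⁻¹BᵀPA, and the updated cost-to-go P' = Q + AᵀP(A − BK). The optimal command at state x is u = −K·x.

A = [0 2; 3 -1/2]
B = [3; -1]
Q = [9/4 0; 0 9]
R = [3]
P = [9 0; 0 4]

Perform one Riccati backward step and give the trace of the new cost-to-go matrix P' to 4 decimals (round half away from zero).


BᵀP = [27.0000 -4.0000]
S = R + BᵀPB = [3] + [85.0000] = [88.0000]
BᵀPA = [-12.0000 56.0000]
K = S⁻¹·BᵀPA = [-0.1364 0.6364]
A−BK = [0.4091 0.0909; 2.8636 0.1364]
AᵀP(A−BK) = [34.3636 1.6364; 1.6364 1.3636]
P' = Q + AᵀP(A−BK) = [36.6136 1.6364; 1.6364 10.3636]
tr(P') = 46.9773

46.9773


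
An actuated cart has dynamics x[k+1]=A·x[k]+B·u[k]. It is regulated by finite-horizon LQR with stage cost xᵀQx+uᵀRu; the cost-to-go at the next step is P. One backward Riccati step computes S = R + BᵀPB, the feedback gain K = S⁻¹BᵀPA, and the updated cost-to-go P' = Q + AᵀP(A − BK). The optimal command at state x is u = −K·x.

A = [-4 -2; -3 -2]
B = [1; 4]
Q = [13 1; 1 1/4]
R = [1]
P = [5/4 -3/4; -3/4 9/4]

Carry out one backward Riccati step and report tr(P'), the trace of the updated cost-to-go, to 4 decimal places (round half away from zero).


BᵀP = [-1.7500 8.2500]
S = R + BᵀPB = [1] + [31.2500] = [32.2500]
BᵀPA = [-17.7500 -13.0000]
K = S⁻¹·BᵀPA = [-0.5504 -0.4031]
A−BK = [-3.4496 -1.5969; -0.7984 -0.3876]
AᵀP(A−BK) = [12.4806 5.8450; 5.8450 2.7597]
P' = Q + AᵀP(A−BK) = [25.4806 6.8450; 6.8450 3.0097]
tr(P') = 28.4903

28.4903


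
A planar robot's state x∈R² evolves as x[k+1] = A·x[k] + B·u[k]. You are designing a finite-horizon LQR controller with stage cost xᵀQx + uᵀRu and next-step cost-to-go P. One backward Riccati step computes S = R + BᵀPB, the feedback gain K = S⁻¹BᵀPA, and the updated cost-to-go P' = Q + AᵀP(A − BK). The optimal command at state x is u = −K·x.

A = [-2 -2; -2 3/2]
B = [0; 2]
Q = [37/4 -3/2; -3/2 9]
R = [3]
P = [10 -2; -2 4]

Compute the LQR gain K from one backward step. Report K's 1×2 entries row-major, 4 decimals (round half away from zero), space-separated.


-0.4211 1.0526

BᵀP = [-4.0000 8.0000]
S = R + BᵀPB = [3] + [16.0000] = [19.0000]
BᵀPA = [-8.0000 20.0000]
K = S⁻¹·BᵀPA = [-0.4211 1.0526]
A−BK = [-2.0000 -2.0000; -1.1579 -0.6053]
AᵀP(A−BK) = [36.6316 34.4211; 34.4211 39.9474]
P' = Q + AᵀP(A−BK) = [45.8816 32.9211; 32.9211 48.9474]
tr(P') = 94.8289


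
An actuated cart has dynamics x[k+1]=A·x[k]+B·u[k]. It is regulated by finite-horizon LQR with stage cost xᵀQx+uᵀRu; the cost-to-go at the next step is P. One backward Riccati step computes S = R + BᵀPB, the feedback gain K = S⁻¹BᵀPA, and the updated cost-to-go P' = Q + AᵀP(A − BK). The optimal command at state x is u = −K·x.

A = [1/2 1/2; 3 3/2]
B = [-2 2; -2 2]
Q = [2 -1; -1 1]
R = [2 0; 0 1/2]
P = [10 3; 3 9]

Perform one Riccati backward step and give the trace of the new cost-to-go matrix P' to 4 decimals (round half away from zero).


BᵀP = [-26.0000 -24.0000; 26.0000 24.0000]
S = R + BᵀPB = [2 0; 0 1/2] + [100.0000 -100.0000; -100.0000 100.0000] = [102.0000 -100.0000; -100.0000 100.5000]
BᵀPA = [-85.0000 -49.0000; 85.0000 49.0000]
K = S⁻¹·BᵀPA = [-0.1693 -0.0976; 0.6773 0.3904]
A−BK = [-1.1932 -0.4761; 1.3068 0.5239]
AᵀP(A−BK) = [20.5378 8.2659; 8.2659 3.3357]
P' = Q + AᵀP(A−BK) = [22.5378 7.2659; 7.2659 4.3357]
tr(P') = 26.8735

26.8735


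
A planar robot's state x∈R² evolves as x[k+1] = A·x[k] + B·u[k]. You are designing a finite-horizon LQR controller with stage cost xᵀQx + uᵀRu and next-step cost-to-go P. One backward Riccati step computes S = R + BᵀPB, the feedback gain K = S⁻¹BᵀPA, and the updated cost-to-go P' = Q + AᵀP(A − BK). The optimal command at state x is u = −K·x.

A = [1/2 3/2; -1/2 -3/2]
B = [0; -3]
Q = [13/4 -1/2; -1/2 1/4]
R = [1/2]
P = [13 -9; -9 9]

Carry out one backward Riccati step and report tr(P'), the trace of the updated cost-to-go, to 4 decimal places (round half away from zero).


14.0521

BᵀP = [27.0000 -27.0000]
S = R + BᵀPB = [1/2] + [81.0000] = [81.5000]
BᵀPA = [27.0000 81.0000]
K = S⁻¹·BᵀPA = [0.3313 0.9939]
A−BK = [0.5000 1.5000; 0.4939 1.4816]
AᵀP(A−BK) = [1.0552 3.1656; 3.1656 9.4969]
P' = Q + AᵀP(A−BK) = [4.3052 2.6656; 2.6656 9.7469]
tr(P') = 14.0521


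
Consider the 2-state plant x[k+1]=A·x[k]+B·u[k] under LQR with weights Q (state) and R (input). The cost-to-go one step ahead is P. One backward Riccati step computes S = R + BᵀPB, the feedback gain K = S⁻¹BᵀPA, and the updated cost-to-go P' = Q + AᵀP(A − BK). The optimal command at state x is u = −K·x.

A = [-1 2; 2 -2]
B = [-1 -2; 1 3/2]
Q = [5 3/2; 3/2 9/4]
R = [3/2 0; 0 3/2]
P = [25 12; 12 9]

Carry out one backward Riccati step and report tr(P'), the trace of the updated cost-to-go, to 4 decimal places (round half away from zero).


17.4582

BᵀP = [-13.0000 -3.0000; -32.0000 -10.5000]
S = R + BᵀPB = [3/2 0; 0 3/2] + [10.0000 21.5000; 21.5000 48.2500] = [11.5000 21.5000; 21.5000 49.7500]
BᵀPA = [7.0000 -20.0000; 11.0000 -43.0000]
K = S⁻¹·BᵀPA = [1.0171 -0.6416; -0.2184 -0.5870]
A−BK = [-0.4198 0.1843; 1.3106 -0.4778]
AᵀP(A−BK) = [8.2833 -3.0512; -3.0512 1.9249]
P' = Q + AᵀP(A−BK) = [13.2833 -1.5512; -1.5512 4.1749]
tr(P') = 17.4582


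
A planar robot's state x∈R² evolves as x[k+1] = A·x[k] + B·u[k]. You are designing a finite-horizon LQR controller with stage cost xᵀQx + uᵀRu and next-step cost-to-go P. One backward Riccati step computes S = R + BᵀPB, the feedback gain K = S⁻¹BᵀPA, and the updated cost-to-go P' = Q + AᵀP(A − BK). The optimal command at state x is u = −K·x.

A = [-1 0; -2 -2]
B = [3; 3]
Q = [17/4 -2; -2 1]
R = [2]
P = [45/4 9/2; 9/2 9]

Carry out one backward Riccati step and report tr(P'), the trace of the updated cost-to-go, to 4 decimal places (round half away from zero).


19.7552

BᵀP = [47.2500 40.5000]
S = R + BᵀPB = [2] + [263.2500] = [265.2500]
BᵀPA = [-128.2500 -81.0000]
K = S⁻¹·BᵀPA = [-0.4835 -0.3054]
A−BK = [0.4505 0.9161; -0.5495 -1.0839]
AᵀP(A−BK) = [3.2403 5.8360; 5.8360 11.2648]
P' = Q + AᵀP(A−BK) = [7.4903 3.8360; 3.8360 12.2648]
tr(P') = 19.7552


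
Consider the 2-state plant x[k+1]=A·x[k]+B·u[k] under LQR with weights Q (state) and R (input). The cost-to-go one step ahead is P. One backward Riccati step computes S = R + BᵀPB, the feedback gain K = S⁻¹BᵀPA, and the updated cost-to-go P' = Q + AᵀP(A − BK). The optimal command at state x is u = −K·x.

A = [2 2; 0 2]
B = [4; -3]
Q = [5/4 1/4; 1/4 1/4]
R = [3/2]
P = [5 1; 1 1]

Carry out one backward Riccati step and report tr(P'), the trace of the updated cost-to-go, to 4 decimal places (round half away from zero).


16.6278

BᵀP = [17.0000 1.0000]
S = R + BᵀPB = [3/2] + [65.0000] = [66.5000]
BᵀPA = [34.0000 36.0000]
K = S⁻¹·BᵀPA = [0.5113 0.5414]
A−BK = [-0.0451 -0.1654; 1.5338 3.6241]
AᵀP(A−BK) = [2.6165 5.5940; 5.5940 12.5113]
P' = Q + AᵀP(A−BK) = [3.8665 5.8440; 5.8440 12.7613]
tr(P') = 16.6278


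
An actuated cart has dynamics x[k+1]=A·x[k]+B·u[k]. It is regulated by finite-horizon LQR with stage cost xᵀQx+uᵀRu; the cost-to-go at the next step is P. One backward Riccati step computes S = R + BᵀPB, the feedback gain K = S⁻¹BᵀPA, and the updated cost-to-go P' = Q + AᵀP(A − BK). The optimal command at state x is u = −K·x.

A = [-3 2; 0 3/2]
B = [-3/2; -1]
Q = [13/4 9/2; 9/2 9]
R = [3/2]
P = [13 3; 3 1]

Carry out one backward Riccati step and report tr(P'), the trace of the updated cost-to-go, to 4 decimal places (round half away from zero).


20.1058

BᵀP = [-22.5000 -5.5000]
S = R + BᵀPB = [3/2] + [39.2500] = [40.7500]
BᵀPA = [67.5000 -53.2500]
K = S⁻¹·BᵀPA = [1.6564 -1.3067]
A−BK = [-0.5153 0.0399; 1.6564 0.1933]
AᵀP(A−BK) = [5.1902 -3.2945; -3.2945 2.6656]
P' = Q + AᵀP(A−BK) = [8.4402 1.2055; 1.2055 11.6656]
tr(P') = 20.1058


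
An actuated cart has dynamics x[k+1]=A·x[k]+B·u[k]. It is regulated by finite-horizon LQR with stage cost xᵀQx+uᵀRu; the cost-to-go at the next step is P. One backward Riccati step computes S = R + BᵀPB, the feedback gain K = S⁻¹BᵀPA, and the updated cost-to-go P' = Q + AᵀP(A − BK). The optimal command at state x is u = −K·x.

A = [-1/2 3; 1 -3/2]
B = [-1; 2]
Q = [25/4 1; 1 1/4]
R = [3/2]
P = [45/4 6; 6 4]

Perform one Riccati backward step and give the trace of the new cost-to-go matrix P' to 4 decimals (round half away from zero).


62.8882

BᵀP = [0.7500 2.0000]
S = R + BᵀPB = [3/2] + [3.2500] = [4.7500]
BᵀPA = [1.6250 -0.7500]
K = S⁻¹·BᵀPA = [0.3421 -0.1579]
A−BK = [-0.1579 2.8421; 0.3158 -1.1842]
AᵀP(A−BK) = [0.2566 -0.1184; -0.1184 56.1316]
P' = Q + AᵀP(A−BK) = [6.5066 0.8816; 0.8816 56.3816]
tr(P') = 62.8882


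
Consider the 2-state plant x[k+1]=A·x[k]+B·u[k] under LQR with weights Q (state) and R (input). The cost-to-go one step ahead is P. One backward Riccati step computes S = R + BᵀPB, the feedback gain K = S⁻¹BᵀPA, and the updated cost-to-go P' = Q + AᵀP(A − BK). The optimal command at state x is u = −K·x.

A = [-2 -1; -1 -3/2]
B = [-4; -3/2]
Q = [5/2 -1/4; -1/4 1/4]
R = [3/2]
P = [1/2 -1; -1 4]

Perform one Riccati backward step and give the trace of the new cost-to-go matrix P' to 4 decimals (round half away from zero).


7.9808

BᵀP = [-0.5000 -2.0000]
S = R + BᵀPB = [3/2] + [5.0000] = [6.5000]
BᵀPA = [3.0000 3.5000]
K = S⁻¹·BᵀPA = [0.4615 0.5385]
A−BK = [-0.1538 1.1538; -0.3077 -0.6923]
AᵀP(A−BK) = [0.6154 1.3846; 1.3846 4.6154]
P' = Q + AᵀP(A−BK) = [3.1154 1.1346; 1.1346 4.8654]
tr(P') = 7.9808


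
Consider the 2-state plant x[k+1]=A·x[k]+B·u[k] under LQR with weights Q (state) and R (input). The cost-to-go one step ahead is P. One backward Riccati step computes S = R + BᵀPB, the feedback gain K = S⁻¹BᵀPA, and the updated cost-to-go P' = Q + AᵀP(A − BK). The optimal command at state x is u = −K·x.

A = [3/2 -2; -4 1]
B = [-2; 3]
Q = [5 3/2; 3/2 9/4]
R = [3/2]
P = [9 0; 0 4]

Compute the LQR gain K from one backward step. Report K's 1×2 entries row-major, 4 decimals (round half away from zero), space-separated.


-1.0204 0.6531

BᵀP = [-18.0000 12.0000]
S = R + BᵀPB = [3/2] + [72.0000] = [73.5000]
BᵀPA = [-75.0000 48.0000]
K = S⁻¹·BᵀPA = [-1.0204 0.6531]
A−BK = [-0.5408 -0.6939; -0.9388 -0.9592]
AᵀP(A−BK) = [7.7194 5.9796; 5.9796 8.6531]
P' = Q + AᵀP(A−BK) = [12.7194 7.4796; 7.4796 10.9031]
tr(P') = 23.6224


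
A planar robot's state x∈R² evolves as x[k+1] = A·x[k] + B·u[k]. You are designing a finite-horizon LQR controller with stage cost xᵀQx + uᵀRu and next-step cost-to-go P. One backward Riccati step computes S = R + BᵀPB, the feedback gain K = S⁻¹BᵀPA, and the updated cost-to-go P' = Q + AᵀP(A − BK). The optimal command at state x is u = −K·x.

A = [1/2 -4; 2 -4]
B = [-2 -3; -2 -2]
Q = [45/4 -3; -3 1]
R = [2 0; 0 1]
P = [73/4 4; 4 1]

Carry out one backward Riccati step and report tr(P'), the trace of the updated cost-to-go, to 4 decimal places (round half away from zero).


14.2588

BᵀP = [-44.5000 -10.0000; -62.7500 -14.0000]
S = R + BᵀPB = [2 0; 0 1] + [109.0000 153.5000; 153.5000 216.2500] = [111.0000 153.5000; 153.5000 217.2500]
BᵀPA = [-42.2500 218.0000; -59.3750 307.0000]
K = S⁻¹·BᵀPA = [-0.1172 0.4271; -0.1905 1.1113]
A−BK = [-0.3059 0.1882; 1.3846 -0.9231]
AᵀP(A−BK) = [0.3002 -0.4688; -0.4688 1.7086]
P' = Q + AᵀP(A−BK) = [11.5502 -3.4688; -3.4688 2.7086]
tr(P') = 14.2588


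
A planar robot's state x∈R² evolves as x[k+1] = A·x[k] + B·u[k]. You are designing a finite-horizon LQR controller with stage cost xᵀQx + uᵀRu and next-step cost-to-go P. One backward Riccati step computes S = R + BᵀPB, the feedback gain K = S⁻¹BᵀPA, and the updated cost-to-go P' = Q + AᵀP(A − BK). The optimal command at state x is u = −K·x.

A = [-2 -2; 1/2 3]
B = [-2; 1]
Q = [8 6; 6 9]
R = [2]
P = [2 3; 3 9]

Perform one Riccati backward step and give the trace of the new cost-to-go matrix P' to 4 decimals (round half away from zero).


BᵀP = [-1.0000 3.0000]
S = R + BᵀPB = [2] + [5.0000] = [7.0000]
BᵀPA = [3.5000 11.0000]
K = S⁻¹·BᵀPA = [0.5000 1.5714]
A−BK = [-1.0000 1.1429; 0.0000 1.4286]
AᵀP(A−BK) = [2.5000 -5.0000; -5.0000 35.7143]
P' = Q + AᵀP(A−BK) = [10.5000 1.0000; 1.0000 44.7143]
tr(P') = 55.2143

55.2143


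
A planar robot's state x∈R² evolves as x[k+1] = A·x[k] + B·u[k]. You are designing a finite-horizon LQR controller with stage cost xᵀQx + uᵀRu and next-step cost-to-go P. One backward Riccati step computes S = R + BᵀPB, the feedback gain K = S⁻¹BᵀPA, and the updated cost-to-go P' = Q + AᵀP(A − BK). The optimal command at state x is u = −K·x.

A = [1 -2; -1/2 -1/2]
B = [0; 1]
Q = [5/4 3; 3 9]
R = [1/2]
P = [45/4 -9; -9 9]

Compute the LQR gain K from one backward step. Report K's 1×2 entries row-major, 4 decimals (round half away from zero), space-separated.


-1.4211 1.4211

BᵀP = [-9.0000 9.0000]
S = R + BᵀPB = [1/2] + [9.0000] = [9.5000]
BᵀPA = [-13.5000 13.5000]
K = S⁻¹·BᵀPA = [-1.4211 1.4211]
A−BK = [1.0000 -2.0000; 0.9211 -1.9211]
AᵀP(A−BK) = [3.3158 -5.5658; -5.5658 10.0658]
P' = Q + AᵀP(A−BK) = [4.5658 -2.5658; -2.5658 19.0658]
tr(P') = 23.6316


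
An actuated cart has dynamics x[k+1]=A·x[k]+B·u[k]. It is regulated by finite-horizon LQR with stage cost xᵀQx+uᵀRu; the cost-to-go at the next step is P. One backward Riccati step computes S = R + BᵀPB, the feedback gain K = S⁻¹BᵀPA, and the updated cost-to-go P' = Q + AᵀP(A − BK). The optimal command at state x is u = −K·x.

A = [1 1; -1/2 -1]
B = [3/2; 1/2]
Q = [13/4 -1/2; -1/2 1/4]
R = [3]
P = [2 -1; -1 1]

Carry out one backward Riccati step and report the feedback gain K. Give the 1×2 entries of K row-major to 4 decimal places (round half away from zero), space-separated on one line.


BᵀP = [2.5000 -1.0000]
S = R + BᵀPB = [3] + [3.2500] = [6.2500]
BᵀPA = [3.0000 3.5000]
K = S⁻¹·BᵀPA = [0.4800 0.5600]
A−BK = [0.2800 0.1600; -0.7400 -1.2800]
AᵀP(A−BK) = [1.8100 2.3200; 2.3200 3.0400]
P' = Q + AᵀP(A−BK) = [5.0600 1.8200; 1.8200 3.2900]
tr(P') = 8.3500

0.4800 0.5600


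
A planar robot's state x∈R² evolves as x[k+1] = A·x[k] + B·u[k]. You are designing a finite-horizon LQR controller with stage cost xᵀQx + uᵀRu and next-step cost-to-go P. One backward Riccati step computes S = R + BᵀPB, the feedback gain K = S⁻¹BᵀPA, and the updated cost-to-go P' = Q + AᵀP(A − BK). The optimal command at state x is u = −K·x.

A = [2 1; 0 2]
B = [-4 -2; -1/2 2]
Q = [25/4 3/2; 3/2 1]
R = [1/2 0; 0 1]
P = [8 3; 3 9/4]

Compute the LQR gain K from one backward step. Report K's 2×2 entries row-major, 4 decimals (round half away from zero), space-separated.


BᵀP = [-33.5000 -13.1250; -10.0000 -1.5000]
S = R + BᵀPB = [1/2 0; 0 1] + [140.5625 40.7500; 40.7500 17.0000] = [141.0625 40.7500; 40.7500 18.0000]
BᵀPA = [-67.0000 -59.7500; -20.0000 -13.0000]
K = S⁻¹·BᵀPA = [-0.4450 -0.6212; -0.1036 0.6841]
A−BK = [0.0127 -0.1166; -0.0154 0.3213]
AᵀP(A−BK) = [0.1104 0.0620; 0.0620 0.7771]
P' = Q + AᵀP(A−BK) = [6.3604 1.5620; 1.5620 1.7771]
tr(P') = 8.1375

-0.4450 -0.6212 -0.1036 0.6841


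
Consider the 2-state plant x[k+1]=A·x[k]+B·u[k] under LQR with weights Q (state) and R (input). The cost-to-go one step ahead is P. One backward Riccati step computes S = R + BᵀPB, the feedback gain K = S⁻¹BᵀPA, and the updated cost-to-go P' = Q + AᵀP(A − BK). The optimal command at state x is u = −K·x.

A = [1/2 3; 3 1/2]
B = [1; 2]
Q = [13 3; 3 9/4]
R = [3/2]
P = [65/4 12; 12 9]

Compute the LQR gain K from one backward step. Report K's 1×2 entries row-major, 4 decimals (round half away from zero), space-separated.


BᵀP = [40.2500 30.0000]
S = R + BᵀPB = [3/2] + [100.2500] = [101.7500]
BᵀPA = [110.1250 135.7500]
K = S⁻¹·BᵀPA = [1.0823 1.3342]
A−BK = [-0.5823 1.6658; 0.8354 -2.1683]
AᵀP(A−BK) = [1.8732 1.9515; 1.9515 3.3888]
P' = Q + AᵀP(A−BK) = [14.8732 4.9515; 4.9515 5.6388]
tr(P') = 20.5120

1.0823 1.3342


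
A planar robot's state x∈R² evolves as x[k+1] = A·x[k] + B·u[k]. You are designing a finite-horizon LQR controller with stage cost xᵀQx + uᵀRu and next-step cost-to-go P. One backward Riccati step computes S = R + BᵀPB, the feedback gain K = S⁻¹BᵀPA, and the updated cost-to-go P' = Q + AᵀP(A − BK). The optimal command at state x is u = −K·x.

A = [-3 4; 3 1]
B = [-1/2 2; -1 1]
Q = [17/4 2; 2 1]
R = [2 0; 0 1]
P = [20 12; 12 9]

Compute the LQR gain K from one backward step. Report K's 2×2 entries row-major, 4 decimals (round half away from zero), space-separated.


BᵀP = [-22.0000 -15.0000; 52.0000 33.0000]
S = R + BᵀPB = [2 0; 0 1] + [26.0000 -59.0000; -59.0000 137.0000] = [28.0000 -59.0000; -59.0000 138.0000]
BᵀPA = [21.0000 -103.0000; -57.0000 241.0000]
K = S⁻¹·BᵀPA = [-1.2141 0.0131; -0.9321 1.7520]
A−BK = [-1.7428 0.5026; 2.7180 -0.7389]
AᵀP(A−BK) = [17.3655 -5.4125; -5.4125 4.1227]
P' = Q + AᵀP(A−BK) = [21.6155 -3.4125; -3.4125 5.1227]
tr(P') = 26.7383

-1.2141 0.0131 -0.9321 1.7520


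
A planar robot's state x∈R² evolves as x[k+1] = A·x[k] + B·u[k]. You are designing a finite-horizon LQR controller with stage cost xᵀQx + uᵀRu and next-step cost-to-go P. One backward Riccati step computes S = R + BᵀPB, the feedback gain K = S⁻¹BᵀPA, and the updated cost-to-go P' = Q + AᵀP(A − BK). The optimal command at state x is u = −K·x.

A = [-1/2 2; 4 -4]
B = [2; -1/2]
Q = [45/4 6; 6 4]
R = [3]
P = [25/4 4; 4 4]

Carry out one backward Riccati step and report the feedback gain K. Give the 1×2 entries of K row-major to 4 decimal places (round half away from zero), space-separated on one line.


0.8929 -0.1429

BᵀP = [10.5000 6.0000]
S = R + BᵀPB = [3] + [18.0000] = [21.0000]
BᵀPA = [18.7500 -3.0000]
K = S⁻¹·BᵀPA = [0.8929 -0.1429]
A−BK = [-2.2857 2.2857; 4.4464 -4.0714]
AᵀP(A−BK) = [32.8214 -27.5714; -27.5714 24.5714]
P' = Q + AᵀP(A−BK) = [44.0714 -21.5714; -21.5714 28.5714]
tr(P') = 72.6429


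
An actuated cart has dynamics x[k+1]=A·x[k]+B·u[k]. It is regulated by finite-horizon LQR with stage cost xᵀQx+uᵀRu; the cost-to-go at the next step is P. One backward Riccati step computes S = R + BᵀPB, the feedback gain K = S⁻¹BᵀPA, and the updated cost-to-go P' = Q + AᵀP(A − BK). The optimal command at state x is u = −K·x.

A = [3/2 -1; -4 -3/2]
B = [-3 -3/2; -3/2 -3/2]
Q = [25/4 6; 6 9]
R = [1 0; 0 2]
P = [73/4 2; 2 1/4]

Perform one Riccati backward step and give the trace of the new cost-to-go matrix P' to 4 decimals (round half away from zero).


BᵀP = [-57.7500 -6.3750; -30.3750 -3.3750]
S = R + BᵀPB = [1 0; 0 2] + [182.8125 96.1875; 96.1875 50.6250] = [183.8125 96.1875; 96.1875 52.6250]
BᵀPA = [-61.1250 67.3125; -32.0625 35.4375]
K = S⁻¹·BᵀPA = [-0.3151 0.3174; -0.0333 0.0932]
A−BK = [0.5047 0.0921; -4.5226 -0.8841]
AᵀP(A−BK) = [0.7335 0.0162; 0.0162 0.1426]
P' = Q + AᵀP(A−BK) = [6.9835 6.0162; 6.0162 9.1426]
tr(P') = 16.1261

16.1261
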